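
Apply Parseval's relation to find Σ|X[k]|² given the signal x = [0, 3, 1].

Parseval: Σ|x[n]|² = (1/N)Σ|X[k]|², so Σ|X[k]|² = N·Σ|x[n]|² = 3·10.0000

Σ|X[k]|² = N·Σ|x[n]|² = 3·10.0000 = 30.0000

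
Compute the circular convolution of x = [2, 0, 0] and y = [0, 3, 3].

(x ⊛ y)[n] = Σ(m=0 to 2) x[m] · y[(n-m) mod 3]

Computing each output sample:
(x ⊛ y)[0] = 0
(x ⊛ y)[1] = 6
(x ⊛ y)[2] = 6

x ⊛ y = [0, 6, 6]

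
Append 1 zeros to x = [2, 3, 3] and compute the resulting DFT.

Original 3-point DFT: [8, -1, -1]
Zero-padded 4-point DFT provides frequency interpolation.

DFT_4([x, 0, ...]) = [8, -1-3i, 2, -1+3i]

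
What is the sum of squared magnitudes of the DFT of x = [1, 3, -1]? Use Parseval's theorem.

Parseval: Σ|x[n]|² = (1/N)Σ|X[k]|², so Σ|X[k]|² = N·Σ|x[n]|² = 3·11.0000

Σ|X[k]|² = N·Σ|x[n]|² = 3·11.0000 = 33.0000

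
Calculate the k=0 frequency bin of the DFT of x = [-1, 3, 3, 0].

X[0] = Σ(n=0 to 3) x[n] · ω_4^0 = Σ x[n]
= (-1) + (3) + (3) + (0)

X[0] = 5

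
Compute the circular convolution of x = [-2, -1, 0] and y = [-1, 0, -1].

(x ⊛ y)[n] = Σ(m=0 to 2) x[m] · y[(n-m) mod 3]

Computing each output sample:
(x ⊛ y)[0] = 3
(x ⊛ y)[1] = 1
(x ⊛ y)[2] = 2

x ⊛ y = [3, 1, 2]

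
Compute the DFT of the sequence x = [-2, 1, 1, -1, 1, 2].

X[k] = Σ(n=0 to 5) x[n] · ω_6^(nk)
where ω_6 = e^(-2πi/6)

Computing each X[k]:
X[0] = 2
X[1] = -0.5000+0.8660i
X[2] = -5.5000+0.8660i
X[3] = -2
X[4] = -5.5000-0.8660i
X[5] = -0.5000-0.8660i

X = [2, -0.5000+0.8660i, -5.5000+0.8660i, -2, -5.5000-0.8660i, -0.5000-0.8660i]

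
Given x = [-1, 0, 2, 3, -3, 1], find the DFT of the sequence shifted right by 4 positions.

Time shift by 4: X_shifted[k] = ω_6^(4k) · X[k]
Shifted x = [2, 3, -3, 1, -1, 0]

DFT(x[n-4]) = [2, 4.5000-0.8660i, 3.5000-4.3301i, -6, 3.5000+4.3301i, 4.5000+0.8660i]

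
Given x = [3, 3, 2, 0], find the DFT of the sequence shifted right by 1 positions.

Time shift by 1: X_shifted[k] = ω_4^(1k) · X[k]
Shifted x = [0, 3, 3, 2]

DFT(x[n-1]) = [8, -3-1i, -2, -3+1i]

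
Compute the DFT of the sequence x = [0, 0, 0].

X[k] = Σ(n=0 to 2) x[n] · ω_3^(nk)
where ω_3 = e^(-2πi/3)

Computing each X[k]:
X[0] = 0
X[1] = 0
X[2] = 0

X = [0, 0, 0]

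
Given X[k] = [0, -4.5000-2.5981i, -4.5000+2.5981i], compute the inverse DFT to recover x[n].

x[n] = (1/3) Σ(k=0 to 2) X[k] · e^(2πikn/3)

Computing each x[n]:
x[0] = -3
x[1] = 3
x[2] = 0

x = [-3, 3, 0]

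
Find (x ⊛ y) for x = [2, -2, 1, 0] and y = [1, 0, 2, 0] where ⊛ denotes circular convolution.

(x ⊛ y)[n] = Σ(m=0 to 3) x[m] · y[(n-m) mod 4]

Computing each output sample:
(x ⊛ y)[0] = 4
(x ⊛ y)[1] = -2
(x ⊛ y)[2] = 5
(x ⊛ y)[3] = -4

x ⊛ y = [4, -2, 5, -4]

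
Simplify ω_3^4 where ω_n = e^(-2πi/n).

Since ω_3^3 = 1, powers reduce modulo 3.
4 mod 3 = 1
So ω_3^4 = ω_3^1 = e^(-2πi·1/3)

ω_3^4 = ω_3^1 = -0.5000-0.8660i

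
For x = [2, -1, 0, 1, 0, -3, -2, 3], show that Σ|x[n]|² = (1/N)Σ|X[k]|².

Time domain:
Σ|x[n]|² = |2|² + |-1|² + |0|² + |1|² + |0|² + |-3|² + |-2|² + |3|² = 28.0000

Frequency domain:
(1/8)Σ|X[k]|² = (1/8)(|0|² + |4.8284-2.0000i|² + |4+8i|² + |-0.8284+2.0000i|² + |0|² + |-0.8284-2.0000i|² + |4-8i|² + |4.8284+2.0000i|²) = (1/8)·224.0000 = 28.0000

Both sides agree, confirming Parseval's theorem.

Σ|x[n]|² = (1/N)Σ|X[k]|² = 28.0000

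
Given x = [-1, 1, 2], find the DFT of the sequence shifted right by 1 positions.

Time shift by 1: X_shifted[k] = ω_3^(1k) · X[k]
Shifted x = [2, -1, 1]

DFT(x[n-1]) = [2, 2.0000+1.7321i, 2.0000-1.7321i]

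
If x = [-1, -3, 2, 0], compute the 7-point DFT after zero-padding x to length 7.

Original 4-point DFT: [-2, -3+3i, 4, -3-3i]
Zero-padded 7-point DFT provides frequency interpolation.

DFT_7([x, 0, ...]) = [-2, -3.3155+0.3956i, -2.1344+3.7926i, 2.9499+2.8653i, 2.9499-2.8653i, -2.1344-3.7926i, -3.3155-0.3956i]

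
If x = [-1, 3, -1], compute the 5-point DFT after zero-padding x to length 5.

Original 3-point DFT: [1, -2.0000-3.4641i, -2.0000+3.4641i]
Zero-padded 5-point DFT provides frequency interpolation.

DFT_5([x, 0, ...]) = [1, 0.7361-2.2654i, -3.7361-2.7144i, -3.7361+2.7144i, 0.7361+2.2654i]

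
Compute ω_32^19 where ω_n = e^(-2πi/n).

ω_32^19 = e^(-2πi·19/32)
= cos(-2π·19/32) + i·sin(-2π·19/32)
= cos(-38π/32) + i·sin(-38π/32)

ω_32^19 = cos(-38π/32) + i·sin(-38π/32) = -0.8315+0.5556i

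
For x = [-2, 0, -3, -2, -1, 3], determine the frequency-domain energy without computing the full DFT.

Parseval: Σ|x[n]|² = (1/N)Σ|X[k]|², so Σ|X[k]|² = N·Σ|x[n]|² = 6·27.0000

Σ|X[k]|² = N·Σ|x[n]|² = 6·27.0000 = 162.0000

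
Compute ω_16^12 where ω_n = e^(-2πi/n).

ω_16^12 = e^(-2πi·12/16)
= cos(-2π·12/16) + i·sin(-2π·12/16)
= cos(-24π/16) + i·sin(-24π/16)

ω_16^12 = cos(-24π/16) + i·sin(-24π/16) = 1i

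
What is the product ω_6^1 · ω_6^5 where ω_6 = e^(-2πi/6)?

The primitive 6th roots of unity are ω_6^k for k coprime to 6: k ∈ {1, 5}
Their product equals the constant term of the cyclotomic polynomial Φ_6(x) up to sign.
For n ≥ 3, the product of all primitive nth roots of unity is 1. (For n=1 it is 1; for n=2 it is -1.)

1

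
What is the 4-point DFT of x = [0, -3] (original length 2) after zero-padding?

Original 2-point DFT: [-3, 3]
Zero-padded 4-point DFT provides frequency interpolation.

DFT_4([x, 0, ...]) = [-3, 3i, 3, -3i]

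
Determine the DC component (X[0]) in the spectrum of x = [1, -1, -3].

X[0] = Σ(n=0 to 2) x[n] · ω_3^0 = Σ x[n]
= (1) + (-1) + (-3)

X[0] = -3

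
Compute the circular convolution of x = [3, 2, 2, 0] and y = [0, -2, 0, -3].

(x ⊛ y)[n] = Σ(m=0 to 3) x[m] · y[(n-m) mod 4]

Computing each output sample:
(x ⊛ y)[0] = -6
(x ⊛ y)[1] = -12
(x ⊛ y)[2] = -4
(x ⊛ y)[3] = -13

x ⊛ y = [-6, -12, -4, -13]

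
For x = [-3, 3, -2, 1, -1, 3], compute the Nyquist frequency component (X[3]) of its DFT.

X[3] = Σ(n=0 to 5) x[n] · ω_6^(3n) where ω_6 = e^(-2πi/6)
= (-3)·ω_6^0 + (3)·ω_6^3 + (-2)·ω_6^6 + (1)·ω_6^9 + (-1)·ω_6^12 + (3)·ω_6^15

X[3] = -13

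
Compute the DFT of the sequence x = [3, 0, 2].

X[k] = Σ(n=0 to 2) x[n] · ω_3^(nk)
where ω_3 = e^(-2πi/3)

Computing each X[k]:
X[0] = 5
X[1] = 2.0000+1.7321i
X[2] = 2.0000-1.7321i

X = [5, 2.0000+1.7321i, 2.0000-1.7321i]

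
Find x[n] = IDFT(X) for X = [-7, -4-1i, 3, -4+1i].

x[n] = (1/4) Σ(k=0 to 3) X[k] · e^(2πikn/4)

Computing each x[n]:
x[0] = -3
x[1] = -2
x[2] = 1
x[3] = -3

x = [-3, -2, 1, -3]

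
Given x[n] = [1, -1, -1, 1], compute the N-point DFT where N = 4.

X[k] = Σ(n=0 to 3) x[n] · ω_4^(nk)
where ω_4 = e^(-2πi/4)

Computing each X[k]:
X[0] = 0
X[1] = 2+2i
X[2] = 0
X[3] = 2-2i

X = [0, 2+2i, 0, 2-2i]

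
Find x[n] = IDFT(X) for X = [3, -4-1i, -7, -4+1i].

x[n] = (1/4) Σ(k=0 to 3) X[k] · e^(2πikn/4)

Computing each x[n]:
x[0] = -3
x[1] = 3
x[2] = 1
x[3] = 2

x = [-3, 3, 1, 2]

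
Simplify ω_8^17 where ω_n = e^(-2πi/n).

Since ω_8^8 = 1, powers reduce modulo 8.
17 mod 8 = 1
So ω_8^17 = ω_8^1 = e^(-2πi·1/8)

ω_8^17 = ω_8^1 = 0.7071-0.7071i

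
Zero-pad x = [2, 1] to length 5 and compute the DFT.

Original 2-point DFT: [3, 1]
Zero-padded 5-point DFT provides frequency interpolation.

DFT_5([x, 0, ...]) = [3, 2.3090-0.9511i, 1.1910-0.5878i, 1.1910+0.5878i, 2.3090+0.9511i]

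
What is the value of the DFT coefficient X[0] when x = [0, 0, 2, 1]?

X[0] = Σ(n=0 to 3) x[n] · ω_4^0 = Σ x[n]
= (0) + (0) + (2) + (1)

X[0] = 3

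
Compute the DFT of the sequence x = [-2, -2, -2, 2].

X[k] = Σ(n=0 to 3) x[n] · ω_4^(nk)
where ω_4 = e^(-2πi/4)

Computing each X[k]:
X[0] = -4
X[1] = 4i
X[2] = -4
X[3] = -4i

X = [-4, 4i, -4, -4i]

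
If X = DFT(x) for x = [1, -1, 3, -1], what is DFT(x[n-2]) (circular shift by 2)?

Time shift by 2: X_shifted[k] = ω_4^(2k) · X[k]
Shifted x = [3, -1, 1, -1]

DFT(x[n-2]) = [2, 2, 6, 2]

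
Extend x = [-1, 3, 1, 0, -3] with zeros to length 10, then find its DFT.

Original 5-point DFT: [0, -1.8090-6.2941i, -0.6910-2.5757i, -0.6910+2.5757i, -1.8090+6.2941i]
Zero-padded 10-point DFT provides frequency interpolation.

DFT_10([x, 0, ...]) = [0, 4.1631-0.9511i, -1.8090-6.2941i, -3.6631+0.5878i, -0.6910-2.5757i, -6, -0.6910+2.5757i, -3.6631-0.5878i, -1.8090+6.2941i, 4.1631+0.9511i]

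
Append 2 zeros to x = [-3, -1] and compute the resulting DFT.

Original 2-point DFT: [-4, -2]
Zero-padded 4-point DFT provides frequency interpolation.

DFT_4([x, 0, ...]) = [-4, -3+1i, -2, -3-1i]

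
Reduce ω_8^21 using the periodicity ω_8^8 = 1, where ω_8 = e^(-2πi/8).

Since ω_8^8 = 1, powers reduce modulo 8.
21 mod 8 = 5
So ω_8^21 = ω_8^5 = e^(-2πi·5/8)

ω_8^21 = ω_8^5 = -0.7071+0.7071i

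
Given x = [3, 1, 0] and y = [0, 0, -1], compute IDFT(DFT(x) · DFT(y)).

(x ⊛ y)[n] = Σ(m=0 to 2) x[m] · y[(n-m) mod 3]

Computing each output sample:
(x ⊛ y)[0] = -1
(x ⊛ y)[1] = 0
(x ⊛ y)[2] = -3

x ⊛ y = [-1, 0, -3]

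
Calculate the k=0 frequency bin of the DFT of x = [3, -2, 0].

X[0] = Σ(n=0 to 2) x[n] · ω_3^0 = Σ x[n]
= (3) + (-2) + (0)

X[0] = 1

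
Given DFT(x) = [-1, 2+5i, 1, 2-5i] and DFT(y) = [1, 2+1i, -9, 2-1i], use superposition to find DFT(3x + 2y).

By linearity: DFT(3x + 2y) = 3·DFT(x) + 2·DFT(y)
= 3·[-1, 2+5i, 1, 2-5i] + 2·[1, 2+1i, -9, 2-1i]

Computing element-wise:
Z[0] = 3·(-1) + 2·(1) = -1
Z[1] = 3·(2+5i) + 2·(2+1i) = 10+17i
Z[2] = 3·(1) + 2·(-9) = -15
Z[3] = 3·(2-5i) + 2·(2-1i) = 10-17i

DFT(3x + 2y) = 3·X + 2·Y = [-1, 10+17i, -15, 10-17i]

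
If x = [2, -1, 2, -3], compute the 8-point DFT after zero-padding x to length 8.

Original 4-point DFT: [0, -2i, 8, 2i]
Zero-padded 8-point DFT provides frequency interpolation.

DFT_8([x, 0, ...]) = [0, 3.4142+0.8284i, -2i, 0.5858+4.8284i, 8, 0.5858-4.8284i, 2i, 3.4142-0.8284i]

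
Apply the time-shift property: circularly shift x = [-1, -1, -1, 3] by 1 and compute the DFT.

Time shift by 1: X_shifted[k] = ω_4^(1k) · X[k]
Shifted x = [3, -1, -1, -1]

DFT(x[n-1]) = [0, 4, 4, 4]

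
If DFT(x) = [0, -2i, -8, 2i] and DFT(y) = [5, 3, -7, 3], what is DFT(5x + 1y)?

By linearity: DFT(5x + 1y) = 5·DFT(x) + 1·DFT(y)
= 5·[0, -2i, -8, 2i] + 1·[5, 3, -7, 3]

Computing element-wise:
Z[0] = 5·(0) + 1·(5) = 5
Z[1] = 5·(-2i) + 1·(3) = 3-10i
Z[2] = 5·(-8) + 1·(-7) = -47
Z[3] = 5·(2i) + 1·(3) = 3+10i

DFT(5x + 1y) = 5·X + 1·Y = [5, 3-10i, -47, 3+10i]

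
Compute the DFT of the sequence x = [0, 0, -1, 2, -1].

X[k] = Σ(n=0 to 4) x[n] · ω_5^(nk)
where ω_5 = e^(-2πi/5)

Computing each X[k]:
X[0] = 0
X[1] = -1.1180+0.8123i
X[2] = 1.1180-3.4410i
X[3] = 1.1180+3.4410i
X[4] = -1.1180-0.8123i

X = [0, -1.1180+0.8123i, 1.1180-3.4410i, 1.1180+3.4410i, -1.1180-0.8123i]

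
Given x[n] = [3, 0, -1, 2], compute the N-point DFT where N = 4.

X[k] = Σ(n=0 to 3) x[n] · ω_4^(nk)
where ω_4 = e^(-2πi/4)

Computing each X[k]:
X[0] = 4
X[1] = 4+2i
X[2] = 0
X[3] = 4-2i

X = [4, 4+2i, 0, 4-2i]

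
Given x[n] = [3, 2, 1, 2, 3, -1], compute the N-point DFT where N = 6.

X[k] = Σ(n=0 to 5) x[n] · ω_6^(nk)
where ω_6 = e^(-2πi/6)

Computing each X[k]:
X[0] = 10
X[1] = -0.5000-0.8660i
X[2] = 2.5000-4.3301i
X[3] = 4
X[4] = 2.5000+4.3301i
X[5] = -0.5000+0.8660i

X = [10, -0.5000-0.8660i, 2.5000-4.3301i, 4, 2.5000+4.3301i, -0.5000+0.8660i]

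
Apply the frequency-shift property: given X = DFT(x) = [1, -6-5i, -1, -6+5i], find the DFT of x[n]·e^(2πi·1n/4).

Modulation property: DFT(ω_4^(-1n)·x[n]) = X[(k-1) mod 4], so circularly shift X by 1 positions.

X[k-1] = [-6+5i, 1, -6-5i, -1]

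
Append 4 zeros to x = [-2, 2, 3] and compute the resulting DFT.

Original 3-point DFT: [3, -4.5000+0.8660i, -4.5000-0.8660i]
Zero-padded 7-point DFT provides frequency interpolation.

DFT_7([x, 0, ...]) = [3, -1.4206-4.4884i, -5.1479-0.6482i, -1.9315+1.4777i, -1.9315-1.4777i, -5.1479+0.6482i, -1.4206+4.4884i]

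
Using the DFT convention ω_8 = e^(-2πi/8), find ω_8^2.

ω_8^2 = e^(-2πi·2/8)
= cos(-2π·2/8) + i·sin(-2π·2/8)
= cos(-4π/8) + i·sin(-4π/8)

ω_8^2 = cos(-4π/8) + i·sin(-4π/8) = -1i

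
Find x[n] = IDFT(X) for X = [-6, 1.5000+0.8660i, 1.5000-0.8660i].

x[n] = (1/3) Σ(k=0 to 2) X[k] · e^(2πikn/3)

Computing each x[n]:
x[0] = -1
x[1] = -3
x[2] = -2

x = [-1, -3, -2]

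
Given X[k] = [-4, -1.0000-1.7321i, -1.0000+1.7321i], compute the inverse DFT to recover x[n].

x[n] = (1/3) Σ(k=0 to 2) X[k] · e^(2πikn/3)

Computing each x[n]:
x[0] = -2
x[1] = 0
x[2] = -2

x = [-2, 0, -2]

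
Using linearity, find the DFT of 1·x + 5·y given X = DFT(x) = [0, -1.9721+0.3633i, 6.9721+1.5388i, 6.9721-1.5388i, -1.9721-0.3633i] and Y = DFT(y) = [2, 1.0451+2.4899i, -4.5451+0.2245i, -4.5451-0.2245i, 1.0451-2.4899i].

By linearity: DFT(1x + 5y) = 1·DFT(x) + 5·DFT(y)
= 1·[0, -1.9721+0.3633i, 6.9721+1.5388i, 6.9721-1.5388i, -1.9721-0.3633i] + 5·[2, 1.0451+2.4899i, -4.5451+0.2245i, -4.5451-0.2245i, 1.0451-2.4899i]

Computing element-wise:
Z[0] = 1·(0) + 5·(2) = 10
Z[1] = 1·(-1.9721+0.3633i) + 5·(1.0451+2.4899i) = 3.2534+12.8128i
Z[2] = 1·(6.9721+1.5388i) + 5·(-4.5451+0.2245i) = -15.7534+2.6613i
Z[3] = 1·(6.9721-1.5388i) + 5·(-4.5451-0.2245i) = -15.7534-2.6613i
Z[4] = 1·(-1.9721-0.3633i) + 5·(1.0451-2.4899i) = 3.2534-12.8128i

DFT(1x + 5y) = 1·X + 5·Y = [10, 3.2534+12.8128i, -15.7534+2.6613i, -15.7534-2.6613i, 3.2534-12.8128i]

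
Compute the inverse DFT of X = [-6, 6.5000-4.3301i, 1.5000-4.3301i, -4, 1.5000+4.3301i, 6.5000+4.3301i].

x[n] = (1/6) Σ(k=0 to 5) X[k] · e^(2πikn/6)

Computing each x[n]:
x[0] = 1
x[1] = 3
x[2] = -3
x[3] = -2
x[4] = -3
x[5] = -2

x = [1, 3, -3, -2, -3, -2]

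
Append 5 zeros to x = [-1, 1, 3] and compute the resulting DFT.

Original 3-point DFT: [3, -3.0000+1.7321i, -3.0000-1.7321i]
Zero-padded 8-point DFT provides frequency interpolation.

DFT_8([x, 0, ...]) = [3, -0.2929-3.7071i, -4-1i, -1.7071+2.2929i, 1, -1.7071-2.2929i, -4+1i, -0.2929+3.7071i]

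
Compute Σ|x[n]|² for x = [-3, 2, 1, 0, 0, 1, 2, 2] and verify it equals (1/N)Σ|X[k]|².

Time domain:
Σ|x[n]|² = |-3|² + |2|² + |1|² + |0|² + |0|² + |1|² + |2|² + |2|² = 23.0000

Frequency domain:
(1/8)Σ|X[k]|² = (1/8)(|5|² + |-0.8787+1.7071i|² + |-6-1i|² + |-5.1213-0.2929i|² + |-5|² + |-5.1213+0.2929i|² + |-6+1i|² + |-0.8787-1.7071i|²) = (1/8)·184.0000 = 23.0000

Both sides agree, confirming Parseval's theorem.

Σ|x[n]|² = (1/N)Σ|X[k]|² = 23.0000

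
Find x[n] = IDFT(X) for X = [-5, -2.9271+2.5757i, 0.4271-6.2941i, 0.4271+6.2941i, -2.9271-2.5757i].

x[n] = (1/5) Σ(k=0 to 4) X[k] · e^(2πikn/5)

Computing each x[n]:
x[0] = -2
x[1] = -1
x[2] = -3
x[3] = 3
x[4] = -2

x = [-2, -1, -3, 3, -2]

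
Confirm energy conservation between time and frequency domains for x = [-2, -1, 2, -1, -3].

Time domain:
Σ|x[n]|² = |-2|² + |-1|² + |2|² + |-1|² + |-3|² = 19.0000

Frequency domain:
(1/5)Σ|X[k]|² = (1/5)(|-5|² + |-4.0451-3.6655i|² + |1.5451+1.6776i|² + |1.5451-1.6776i|² + |-4.0451+3.6655i|²) = (1/5)·95.0000 = 19.0000

Both sides agree, confirming Parseval's theorem.

Σ|x[n]|² = (1/N)Σ|X[k]|² = 19.0000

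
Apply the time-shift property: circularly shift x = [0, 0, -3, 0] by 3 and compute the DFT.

Time shift by 3: X_shifted[k] = ω_4^(3k) · X[k]
Shifted x = [0, -3, 0, 0]

DFT(x[n-3]) = [-3, 3i, 3, -3i]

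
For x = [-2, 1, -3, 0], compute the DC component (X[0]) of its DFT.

X[0] = Σ(n=0 to 3) x[n] · ω_4^0 = Σ x[n]
= (-2) + (1) + (-3) + (0)

X[0] = -4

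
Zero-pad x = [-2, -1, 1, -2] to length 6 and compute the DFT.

Original 4-point DFT: [-4, -3-1i, 2, -3+1i]
Zero-padded 6-point DFT provides frequency interpolation.

DFT_6([x, 0, ...]) = [-4, -1, -4.0000+1.7321i, 2, -4.0000-1.7321i, -1]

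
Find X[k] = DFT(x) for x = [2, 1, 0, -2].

X[k] = Σ(n=0 to 3) x[n] · ω_4^(nk)
where ω_4 = e^(-2πi/4)

Computing each X[k]:
X[0] = 1
X[1] = 2-3i
X[2] = 3
X[3] = 2+3i

X = [1, 2-3i, 3, 2+3i]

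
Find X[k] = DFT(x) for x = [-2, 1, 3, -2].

X[k] = Σ(n=0 to 3) x[n] · ω_4^(nk)
where ω_4 = e^(-2πi/4)

Computing each X[k]:
X[0] = 0
X[1] = -5-3i
X[2] = 2
X[3] = -5+3i

X = [0, -5-3i, 2, -5+3i]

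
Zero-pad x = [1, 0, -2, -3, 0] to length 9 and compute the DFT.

Original 5-point DFT: [-4, 5.0451-0.5878i, -0.5451+0.9511i, -0.5451-0.9511i, 5.0451+0.5878i]
Zero-padded 9-point DFT provides frequency interpolation.

DFT_9([x, 0, ...]) = [-4, 2.1527+4.5677i, 4.3794-1.9140i, -1.0000-1.7321i, 0.9679+1.3125i, 0.9679-1.3125i, -1.0000+1.7321i, 4.3794+1.9140i, 2.1527-4.5677i]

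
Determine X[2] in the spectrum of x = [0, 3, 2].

X[2] = Σ(n=0 to 2) x[n] · ω_3^(2n) where ω_3 = e^(-2πi/3)
= (0)·ω_3^0 + (3)·ω_3^2 + (2)·ω_3^4

X[2] = -2.5000+0.8660i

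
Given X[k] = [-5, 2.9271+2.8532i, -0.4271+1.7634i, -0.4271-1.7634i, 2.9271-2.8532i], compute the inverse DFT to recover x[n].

x[n] = (1/5) Σ(k=0 to 4) X[k] · e^(2πikn/5)

Computing each x[n]:
x[0] = 0
x[1] = -2
x[2] = -2
x[3] = -2
x[4] = 1

x = [0, -2, -2, -2, 1]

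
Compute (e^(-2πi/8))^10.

Since ω_8^8 = 1, powers reduce modulo 8.
10 mod 8 = 2
So ω_8^10 = ω_8^2 = e^(-2πi·2/8)

ω_8^10 = ω_8^2 = -1i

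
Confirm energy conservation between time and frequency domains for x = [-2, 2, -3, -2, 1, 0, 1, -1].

Time domain:
Σ|x[n]|² = |-2|² + |2|² + |-3|² + |-2|² + |1|² + |0|² + |1|² + |-1|² = 24.0000

Frequency domain:
(1/8)Σ|X[k]|² = (1/8)(|-4|² + |-0.8787+3.2929i|² + |1-5i|² + |-5.1213-4.7071i|² + |-2|² + |-5.1213+4.7071i|² + |1+5i|² + |-0.8787-3.2929i|²) = (1/8)·192.0000 = 24.0000

Both sides agree, confirming Parseval's theorem.

Σ|x[n]|² = (1/N)Σ|X[k]|² = 24.0000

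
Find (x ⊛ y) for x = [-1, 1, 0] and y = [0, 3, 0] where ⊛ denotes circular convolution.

(x ⊛ y)[n] = Σ(m=0 to 2) x[m] · y[(n-m) mod 3]

Computing each output sample:
(x ⊛ y)[0] = 0
(x ⊛ y)[1] = -3
(x ⊛ y)[2] = 3

x ⊛ y = [0, -3, 3]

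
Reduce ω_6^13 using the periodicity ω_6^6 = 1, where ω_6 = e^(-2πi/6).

Since ω_6^6 = 1, powers reduce modulo 6.
13 mod 6 = 1
So ω_6^13 = ω_6^1 = e^(-2πi·1/6)

ω_6^13 = ω_6^1 = 0.5000-0.8660i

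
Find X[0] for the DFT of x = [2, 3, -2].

X[0] = Σ(n=0 to 2) x[n] · ω_3^0 = Σ x[n]
= (2) + (3) + (-2)

X[0] = 3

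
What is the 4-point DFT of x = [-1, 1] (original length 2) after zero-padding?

Original 2-point DFT: [0, -2]
Zero-padded 4-point DFT provides frequency interpolation.

DFT_4([x, 0, ...]) = [0, -1-1i, -2, -1+1i]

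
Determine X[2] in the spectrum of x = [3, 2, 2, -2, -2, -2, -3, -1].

X[2] = Σ(n=0 to 7) x[n] · ω_8^(2n) where ω_8 = e^(-2πi/8)
= (3)·ω_8^0 + (2)·ω_8^2 + (2)·ω_8^4 + (-2)·ω_8^6 + (-2)·ω_8^8 + (-2)·ω_8^10 + (-3)·ω_8^12 + (-1)·ω_8^14

X[2] = 2-3i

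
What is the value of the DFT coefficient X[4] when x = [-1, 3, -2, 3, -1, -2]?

X[4] = Σ(n=0 to 5) x[n] · ω_6^(4n) where ω_6 = e^(-2πi/6)
= (-1)·ω_6^0 + (3)·ω_6^4 + (-2)·ω_6^8 + (3)·ω_6^12 + (-1)·ω_6^16 + (-2)·ω_6^20

X[4] = 3.0000+5.1962i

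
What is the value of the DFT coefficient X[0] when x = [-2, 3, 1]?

X[0] = Σ(n=0 to 2) x[n] · ω_3^0 = Σ x[n]
= (-2) + (3) + (1)

X[0] = 2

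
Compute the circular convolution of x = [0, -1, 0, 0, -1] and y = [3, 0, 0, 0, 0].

(x ⊛ y)[n] = Σ(m=0 to 4) x[m] · y[(n-m) mod 5]

Computing each output sample:
(x ⊛ y)[0] = 0
(x ⊛ y)[1] = -3
(x ⊛ y)[2] = 0
(x ⊛ y)[3] = 0
(x ⊛ y)[4] = -3

x ⊛ y = [0, -3, 0, 0, -3]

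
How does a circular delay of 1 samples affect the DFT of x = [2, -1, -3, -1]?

Time shift by 1: X_shifted[k] = ω_4^(1k) · X[k]
Shifted x = [-1, 2, -1, -3]

DFT(x[n-1]) = [-3, -5i, -1, 5i]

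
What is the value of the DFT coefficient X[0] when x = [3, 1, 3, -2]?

X[0] = Σ(n=0 to 3) x[n] · ω_4^0 = Σ x[n]
= (3) + (1) + (3) + (-2)

X[0] = 5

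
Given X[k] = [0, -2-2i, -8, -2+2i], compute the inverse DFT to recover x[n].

x[n] = (1/4) Σ(k=0 to 3) X[k] · e^(2πikn/4)

Computing each x[n]:
x[0] = -3
x[1] = 3
x[2] = -1
x[3] = 1

x = [-3, 3, -1, 1]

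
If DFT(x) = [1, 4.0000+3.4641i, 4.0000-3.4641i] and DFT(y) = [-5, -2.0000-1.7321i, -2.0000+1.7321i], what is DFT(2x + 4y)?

By linearity: DFT(2x + 4y) = 2·DFT(x) + 4·DFT(y)
= 2·[1, 4.0000+3.4641i, 4.0000-3.4641i] + 4·[-5, -2.0000-1.7321i, -2.0000+1.7321i]

Computing element-wise:
Z[0] = 2·(1) + 4·(-5) = -18
Z[1] = 2·(4.0000+3.4641i) + 4·(-2.0000-1.7321i) = -0.0002i
Z[2] = 2·(4.0000-3.4641i) + 4·(-2.0000+1.7321i) = 0.0002i

DFT(2x + 4y) = 2·X + 4·Y = [-18, -0.0002i, 0.0002i]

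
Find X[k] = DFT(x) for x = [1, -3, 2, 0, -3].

X[k] = Σ(n=0 to 4) x[n] · ω_5^(nk)
where ω_5 = e^(-2πi/5)

Computing each X[k]:
X[0] = -3
X[1] = -2.4721-1.1756i
X[2] = 6.4721+1.9021i
X[3] = 6.4721-1.9021i
X[4] = -2.4721+1.1756i

X = [-3, -2.4721-1.1756i, 6.4721+1.9021i, 6.4721-1.9021i, -2.4721+1.1756i]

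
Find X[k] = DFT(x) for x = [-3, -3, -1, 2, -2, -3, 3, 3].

X[k] = Σ(n=0 to 7) x[n] · ω_8^(nk)
where ω_8 = e^(-2πi/8)

Computing each X[k]:
X[0] = -4
X[1] = -0.2929+4.7071i
X[2] = -7+11i
X[3] = -1.7071-3.2929i
X[4] = -2
X[5] = -1.7071+3.2929i
X[6] = -7-11i
X[7] = -0.2929-4.7071i

X = [-4, -0.2929+4.7071i, -7+11i, -1.7071-3.2929i, -2, -1.7071+3.2929i, -7-11i, -0.2929-4.7071i]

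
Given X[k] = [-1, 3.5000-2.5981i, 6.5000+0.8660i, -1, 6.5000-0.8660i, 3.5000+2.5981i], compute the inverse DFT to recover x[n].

x[n] = (1/6) Σ(k=0 to 5) X[k] · e^(2πikn/6)

Computing each x[n]:
x[0] = 3
x[1] = 0
x[2] = -1
x[3] = 1
x[4] = -3
x[5] = -1

x = [3, 0, -1, 1, -3, -1]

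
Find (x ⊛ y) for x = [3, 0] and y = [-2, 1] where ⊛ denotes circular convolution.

(x ⊛ y)[n] = Σ(m=0 to 1) x[m] · y[(n-m) mod 2]

Computing each output sample:
(x ⊛ y)[0] = -6
(x ⊛ y)[1] = 3

x ⊛ y = [-6, 3]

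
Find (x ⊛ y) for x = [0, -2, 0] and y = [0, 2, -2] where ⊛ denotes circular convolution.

(x ⊛ y)[n] = Σ(m=0 to 2) x[m] · y[(n-m) mod 3]

Computing each output sample:
(x ⊛ y)[0] = 4
(x ⊛ y)[1] = 0
(x ⊛ y)[2] = -4

x ⊛ y = [4, 0, -4]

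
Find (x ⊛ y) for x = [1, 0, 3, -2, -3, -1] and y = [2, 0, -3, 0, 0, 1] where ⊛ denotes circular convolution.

(x ⊛ y)[n] = Σ(m=0 to 5) x[m] · y[(n-m) mod 6]

Computing each output sample:
(x ⊛ y)[0] = 11
(x ⊛ y)[1] = 6
(x ⊛ y)[2] = 1
(x ⊛ y)[3] = -7
(x ⊛ y)[4] = -16
(x ⊛ y)[5] = 5

x ⊛ y = [11, 6, 1, -7, -16, 5]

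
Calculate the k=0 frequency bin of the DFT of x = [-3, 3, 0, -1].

X[0] = Σ(n=0 to 3) x[n] · ω_4^0 = Σ x[n]
= (-3) + (3) + (0) + (-1)

X[0] = -1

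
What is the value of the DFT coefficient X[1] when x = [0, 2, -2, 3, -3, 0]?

X[1] = Σ(n=0 to 5) x[n] · ω_6^(1n) where ω_6 = e^(-2πi/6)
= (0)·ω_6^0 + (2)·ω_6^1 + (-2)·ω_6^2 + (3)·ω_6^3 + (-3)·ω_6^4 + (0)·ω_6^5

X[1] = 0.5000-2.5981i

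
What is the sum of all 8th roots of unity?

Sum of all nth roots of unity equals 0 for n > 1 (geometric series with r ≠ 1).

0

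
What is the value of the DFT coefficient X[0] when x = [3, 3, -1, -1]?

X[0] = Σ(n=0 to 3) x[n] · ω_4^0 = Σ x[n]
= (3) + (3) + (-1) + (-1)

X[0] = 4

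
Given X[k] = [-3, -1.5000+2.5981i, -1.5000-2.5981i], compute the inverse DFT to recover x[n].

x[n] = (1/3) Σ(k=0 to 2) X[k] · e^(2πikn/3)

Computing each x[n]:
x[0] = -2
x[1] = -2
x[2] = 1

x = [-2, -2, 1]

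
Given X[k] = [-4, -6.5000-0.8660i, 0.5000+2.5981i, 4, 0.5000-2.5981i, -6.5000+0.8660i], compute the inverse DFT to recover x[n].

x[n] = (1/6) Σ(k=0 to 5) X[k] · e^(2πikn/6)

Computing each x[n]:
x[0] = -2
x[1] = -3
x[2] = 2
x[3] = 1
x[4] = 0
x[5] = -2

x = [-2, -3, 2, 1, 0, -2]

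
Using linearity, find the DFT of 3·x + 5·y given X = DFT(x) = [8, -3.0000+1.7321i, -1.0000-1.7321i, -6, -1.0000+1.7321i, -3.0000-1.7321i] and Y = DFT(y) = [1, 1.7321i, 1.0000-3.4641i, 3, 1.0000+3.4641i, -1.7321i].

By linearity: DFT(3x + 5y) = 3·DFT(x) + 5·DFT(y)
= 3·[8, -3.0000+1.7321i, -1.0000-1.7321i, -6, -1.0000+1.7321i, -3.0000-1.7321i] + 5·[1, 1.7321i, 1.0000-3.4641i, 3, 1.0000+3.4641i, -1.7321i]

Computing element-wise:
Z[0] = 3·(8) + 5·(1) = 29
Z[1] = 3·(-3.0000+1.7321i) + 5·(1.7321i) = -9.0000+13.8568i
Z[2] = 3·(-1.0000-1.7321i) + 5·(1.0000-3.4641i) = 2.0000-22.5168i
Z[3] = 3·(-6) + 5·(3) = -3
Z[4] = 3·(-1.0000+1.7321i) + 5·(1.0000+3.4641i) = 2.0000+22.5168i
Z[5] = 3·(-3.0000-1.7321i) + 5·(-1.7321i) = -9.0000-13.8568i

DFT(3x + 5y) = 3·X + 5·Y = [29, -9.0000+13.8568i, 2.0000-22.5168i, -3, 2.0000+22.5168i, -9.0000-13.8568i]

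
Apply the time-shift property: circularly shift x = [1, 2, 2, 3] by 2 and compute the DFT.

Time shift by 2: X_shifted[k] = ω_4^(2k) · X[k]
Shifted x = [2, 3, 1, 2]

DFT(x[n-2]) = [8, 1-1i, -2, 1+1i]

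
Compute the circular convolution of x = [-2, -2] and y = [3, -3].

(x ⊛ y)[n] = Σ(m=0 to 1) x[m] · y[(n-m) mod 2]

Computing each output sample:
(x ⊛ y)[0] = 0
(x ⊛ y)[1] = 0

x ⊛ y = [0, 0]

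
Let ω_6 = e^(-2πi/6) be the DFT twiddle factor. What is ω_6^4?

ω_6^4 = e^(-2πi·4/6)
= cos(-2π·4/6) + i·sin(-2π·4/6)
= cos(-8π/6) + i·sin(-8π/6)

ω_6^4 = cos(-8π/6) + i·sin(-8π/6) = -0.5000+0.8660i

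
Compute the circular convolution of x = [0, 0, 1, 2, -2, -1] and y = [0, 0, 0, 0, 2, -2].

(x ⊛ y)[n] = Σ(m=0 to 5) x[m] · y[(n-m) mod 6]

Computing each output sample:
(x ⊛ y)[0] = 2
(x ⊛ y)[1] = 2
(x ⊛ y)[2] = -8
(x ⊛ y)[3] = 2
(x ⊛ y)[4] = 2
(x ⊛ y)[5] = 0

x ⊛ y = [2, 2, -8, 2, 2, 0]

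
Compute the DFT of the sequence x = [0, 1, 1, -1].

X[k] = Σ(n=0 to 3) x[n] · ω_4^(nk)
where ω_4 = e^(-2πi/4)

Computing each X[k]:
X[0] = 1
X[1] = -1-2i
X[2] = 1
X[3] = -1+2i

X = [1, -1-2i, 1, -1+2i]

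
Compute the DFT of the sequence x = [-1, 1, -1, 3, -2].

X[k] = Σ(n=0 to 4) x[n] · ω_5^(nk)
where ω_5 = e^(-2πi/5)

Computing each X[k]:
X[0] = 0
X[1] = -2.9271-0.5020i
X[2] = 0.4271-5.5676i
X[3] = 0.4271+5.5676i
X[4] = -2.9271+0.5020i

X = [0, -2.9271-0.5020i, 0.4271-5.5676i, 0.4271+5.5676i, -2.9271+0.5020i]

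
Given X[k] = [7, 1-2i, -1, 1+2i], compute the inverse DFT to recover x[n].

x[n] = (1/4) Σ(k=0 to 3) X[k] · e^(2πikn/4)

Computing each x[n]:
x[0] = 2
x[1] = 3
x[2] = 1
x[3] = 1

x = [2, 3, 1, 1]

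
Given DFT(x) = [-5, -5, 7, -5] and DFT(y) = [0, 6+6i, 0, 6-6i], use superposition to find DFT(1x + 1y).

By linearity: DFT(1x + 1y) = 1·DFT(x) + 1·DFT(y)
= 1·[-5, -5, 7, -5] + 1·[0, 6+6i, 0, 6-6i]

Computing element-wise:
Z[0] = 1·(-5) + 1·(0) = -5
Z[1] = 1·(-5) + 1·(6+6i) = 1+6i
Z[2] = 1·(7) + 1·(0) = 7
Z[3] = 1·(-5) + 1·(6-6i) = 1-6i

DFT(1x + 1y) = 1·X + 1·Y = [-5, 1+6i, 7, 1-6i]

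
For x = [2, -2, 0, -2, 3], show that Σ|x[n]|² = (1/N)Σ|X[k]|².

Time domain:
Σ|x[n]|² = |2|² + |-2|² + |0|² + |-2|² + |3|² = 21.0000

Frequency domain:
(1/5)Σ|X[k]|² = (1/5)(|1|² + |3.9271+3.5797i|² + |0.5729+4.8410i|² + |0.5729-4.8410i|² + |3.9271-3.5797i|²) = (1/5)·105.0000 = 21.0000

Both sides agree, confirming Parseval's theorem.

Σ|x[n]|² = (1/N)Σ|X[k]|² = 21.0000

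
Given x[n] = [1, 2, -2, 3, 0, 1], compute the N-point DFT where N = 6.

X[k] = Σ(n=0 to 5) x[n] · ω_6^(nk)
where ω_6 = e^(-2πi/6)

Computing each X[k]:
X[0] = 5
X[1] = 0.5000+0.8660i
X[2] = 3.5000-2.5981i
X[3] = -7
X[4] = 3.5000+2.5981i
X[5] = 0.5000-0.8660i

X = [5, 0.5000+0.8660i, 3.5000-2.5981i, -7, 3.5000+2.5981i, 0.5000-0.8660i]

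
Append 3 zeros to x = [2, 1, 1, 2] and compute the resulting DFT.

Original 4-point DFT: [6, 1+1i, 0, 1-1i]
Zero-padded 7-point DFT provides frequency interpolation.

DFT_7([x, 0, ...]) = [6, 0.5990-2.6245i, 2.1235+1.0226i, 1.2775-1.6019i, 1.2775+1.6019i, 2.1235-1.0226i, 0.5990+2.6245i]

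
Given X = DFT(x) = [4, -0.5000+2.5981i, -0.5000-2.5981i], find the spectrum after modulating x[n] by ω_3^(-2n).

Modulation property: DFT(ω_3^(-2n)·x[n]) = X[(k-2) mod 3], so circularly shift X by 2 positions.

X[k-2] = [-0.5000+2.5981i, -0.5000-2.5981i, 4]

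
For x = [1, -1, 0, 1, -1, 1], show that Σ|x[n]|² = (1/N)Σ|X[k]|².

Time domain:
Σ|x[n]|² = |1|² + |-1|² + |0|² + |1|² + |-1|² + |1|² = 5.0000

Frequency domain:
(1/6)Σ|X[k]|² = (1/6)(|1|² + |0.5000+0.8660i|² + |2.5000+2.5981i|² + |-1|² + |2.5000-2.5981i|² + |0.5000-0.8660i|²) = (1/6)·30.0000 = 5.0000

Both sides agree, confirming Parseval's theorem.

Σ|x[n]|² = (1/N)Σ|X[k]|² = 5.0000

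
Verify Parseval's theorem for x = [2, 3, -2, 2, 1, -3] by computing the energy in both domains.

Time domain:
Σ|x[n]|² = |2|² + |3|² + |-2|² + |2|² + |1|² + |-3|² = 31.0000

Frequency domain:
(1/6)Σ|X[k]|² = (1/6)(|3|² + |0.5000-2.5981i|² + |4.5000-7.7942i|² + |-1|² + |4.5000+7.7942i|² + |0.5000+2.5981i|²) = (1/6)·186.0000 = 31.0000

Both sides agree, confirming Parseval's theorem.

Σ|x[n]|² = (1/N)Σ|X[k]|² = 31.0000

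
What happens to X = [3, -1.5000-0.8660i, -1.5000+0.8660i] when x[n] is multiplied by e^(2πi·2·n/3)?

Modulation property: DFT(ω_3^(-2n)·x[n]) = X[(k-2) mod 3], so circularly shift X by 2 positions.

X[k-2] = [-1.5000-0.8660i, -1.5000+0.8660i, 3]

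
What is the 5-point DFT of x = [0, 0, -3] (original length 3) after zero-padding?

Original 3-point DFT: [-3, 1.5000-2.5981i, 1.5000+2.5981i]
Zero-padded 5-point DFT provides frequency interpolation.

DFT_5([x, 0, ...]) = [-3, 2.4271+1.7634i, -0.9271-2.8532i, -0.9271+2.8532i, 2.4271-1.7634i]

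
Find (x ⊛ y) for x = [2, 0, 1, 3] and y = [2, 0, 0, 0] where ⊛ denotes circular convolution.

(x ⊛ y)[n] = Σ(m=0 to 3) x[m] · y[(n-m) mod 4]

Computing each output sample:
(x ⊛ y)[0] = 4
(x ⊛ y)[1] = 0
(x ⊛ y)[2] = 2
(x ⊛ y)[3] = 6

x ⊛ y = [4, 0, 2, 6]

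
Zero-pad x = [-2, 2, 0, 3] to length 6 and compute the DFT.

Original 4-point DFT: [3, -2+1i, -7, -2-1i]
Zero-padded 6-point DFT provides frequency interpolation.

DFT_6([x, 0, ...]) = [3, -4.0000-1.7321i, -1.7321i, -7, 1.7321i, -4.0000+1.7321i]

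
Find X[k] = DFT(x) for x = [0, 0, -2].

X[k] = Σ(n=0 to 2) x[n] · ω_3^(nk)
where ω_3 = e^(-2πi/3)

Computing each X[k]:
X[0] = -2
X[1] = 1.0000-1.7321i
X[2] = 1.0000+1.7321i

X = [-2, 1.0000-1.7321i, 1.0000+1.7321i]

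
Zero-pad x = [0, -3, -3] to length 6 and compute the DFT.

Original 3-point DFT: [-6, 3, 3]
Zero-padded 6-point DFT provides frequency interpolation.

DFT_6([x, 0, ...]) = [-6, 5.1962i, 3, 0, 3, -5.1962i]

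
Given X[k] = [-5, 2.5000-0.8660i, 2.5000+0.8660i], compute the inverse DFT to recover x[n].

x[n] = (1/3) Σ(k=0 to 2) X[k] · e^(2πikn/3)

Computing each x[n]:
x[0] = 0
x[1] = -2
x[2] = -3

x = [0, -2, -3]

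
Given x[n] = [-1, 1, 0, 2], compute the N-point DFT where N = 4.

X[k] = Σ(n=0 to 3) x[n] · ω_4^(nk)
where ω_4 = e^(-2πi/4)

Computing each X[k]:
X[0] = 2
X[1] = -1+1i
X[2] = -4
X[3] = -1-1i

X = [2, -1+1i, -4, -1-1i]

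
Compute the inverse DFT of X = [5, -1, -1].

x[n] = (1/3) Σ(k=0 to 2) X[k] · e^(2πikn/3)

Computing each x[n]:
x[0] = 1
x[1] = 2
x[2] = 2

x = [1, 2, 2]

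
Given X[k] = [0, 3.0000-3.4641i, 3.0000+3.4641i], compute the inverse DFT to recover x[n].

x[n] = (1/3) Σ(k=0 to 2) X[k] · e^(2πikn/3)

Computing each x[n]:
x[0] = 2
x[1] = 1
x[2] = -3

x = [2, 1, -3]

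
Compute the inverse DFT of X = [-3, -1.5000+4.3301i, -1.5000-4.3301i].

x[n] = (1/3) Σ(k=0 to 2) X[k] · e^(2πikn/3)

Computing each x[n]:
x[0] = -2
x[1] = -3
x[2] = 2

x = [-2, -3, 2]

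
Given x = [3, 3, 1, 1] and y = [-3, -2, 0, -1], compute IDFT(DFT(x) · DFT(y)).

(x ⊛ y)[n] = Σ(m=0 to 3) x[m] · y[(n-m) mod 4]

Computing each output sample:
(x ⊛ y)[0] = -14
(x ⊛ y)[1] = -16
(x ⊛ y)[2] = -10
(x ⊛ y)[3] = -8

x ⊛ y = [-14, -16, -10, -8]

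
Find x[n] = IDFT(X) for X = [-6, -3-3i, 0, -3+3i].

x[n] = (1/4) Σ(k=0 to 3) X[k] · e^(2πikn/4)

Computing each x[n]:
x[0] = -3
x[1] = 0
x[2] = 0
x[3] = -3

x = [-3, 0, 0, -3]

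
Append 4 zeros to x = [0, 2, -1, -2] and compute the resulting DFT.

Original 4-point DFT: [-1, 1-4i, -1, 1+4i]
Zero-padded 8-point DFT provides frequency interpolation.

DFT_8([x, 0, ...]) = [-1, 2.8284+1.0000i, 1-4i, -2.8284-1.0000i, -1, -2.8284+1.0000i, 1+4i, 2.8284-1.0000i]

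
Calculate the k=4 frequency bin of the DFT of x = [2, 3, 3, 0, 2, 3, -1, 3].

X[4] = Σ(n=0 to 7) x[n] · ω_8^(4n) where ω_8 = e^(-2πi/8)
= (2)·ω_8^0 + (3)·ω_8^4 + (3)·ω_8^8 + (0)·ω_8^12 + (2)·ω_8^16 + (3)·ω_8^20 + (-1)·ω_8^24 + (3)·ω_8^28

X[4] = -3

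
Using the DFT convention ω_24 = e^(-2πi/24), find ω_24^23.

ω_24^23 = e^(-2πi·23/24)
= cos(-2π·23/24) + i·sin(-2π·23/24)
= cos(-46π/24) + i·sin(-46π/24)

ω_24^23 = cos(-46π/24) + i·sin(-46π/24) = 0.9659+0.2588i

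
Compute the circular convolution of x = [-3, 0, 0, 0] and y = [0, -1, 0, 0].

(x ⊛ y)[n] = Σ(m=0 to 3) x[m] · y[(n-m) mod 4]

Computing each output sample:
(x ⊛ y)[0] = 0
(x ⊛ y)[1] = 3
(x ⊛ y)[2] = 0
(x ⊛ y)[3] = 0

x ⊛ y = [0, 3, 0, 0]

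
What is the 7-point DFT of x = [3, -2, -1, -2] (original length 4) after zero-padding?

Original 4-point DFT: [-2, 4, 6, 4]
Zero-padded 7-point DFT provides frequency interpolation.

DFT_7([x, 0, ...]) = [-2, 3.7775+3.4064i, 3.0990-0.0477i, 4.6235+2.0358i, 4.6235-2.0358i, 3.0990+0.0477i, 3.7775-3.4064i]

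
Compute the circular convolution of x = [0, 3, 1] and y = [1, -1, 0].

(x ⊛ y)[n] = Σ(m=0 to 2) x[m] · y[(n-m) mod 3]

Computing each output sample:
(x ⊛ y)[0] = -1
(x ⊛ y)[1] = 3
(x ⊛ y)[2] = -2

x ⊛ y = [-1, 3, -2]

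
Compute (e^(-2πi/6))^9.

Since ω_6^6 = 1, powers reduce modulo 6.
9 mod 6 = 3
So ω_6^9 = ω_6^3 = e^(-2πi·3/6)

ω_6^9 = ω_6^3 = -1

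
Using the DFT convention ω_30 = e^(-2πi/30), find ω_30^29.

ω_30^29 = e^(-2πi·29/30)
= cos(-2π·29/30) + i·sin(-2π·29/30)
= cos(-58π/30) + i·sin(-58π/30)

ω_30^29 = cos(-58π/30) + i·sin(-58π/30) = 0.9781+0.2079i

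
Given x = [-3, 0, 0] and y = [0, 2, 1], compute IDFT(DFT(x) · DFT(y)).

(x ⊛ y)[n] = Σ(m=0 to 2) x[m] · y[(n-m) mod 3]

Computing each output sample:
(x ⊛ y)[0] = 0
(x ⊛ y)[1] = -6
(x ⊛ y)[2] = -3

x ⊛ y = [0, -6, -3]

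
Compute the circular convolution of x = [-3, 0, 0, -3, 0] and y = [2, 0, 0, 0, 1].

(x ⊛ y)[n] = Σ(m=0 to 4) x[m] · y[(n-m) mod 5]

Computing each output sample:
(x ⊛ y)[0] = -6
(x ⊛ y)[1] = 0
(x ⊛ y)[2] = -3
(x ⊛ y)[3] = -6
(x ⊛ y)[4] = -3

x ⊛ y = [-6, 0, -3, -6, -3]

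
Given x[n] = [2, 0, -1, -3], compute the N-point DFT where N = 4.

X[k] = Σ(n=0 to 3) x[n] · ω_4^(nk)
where ω_4 = e^(-2πi/4)

Computing each X[k]:
X[0] = -2
X[1] = 3-3i
X[2] = 4
X[3] = 3+3i

X = [-2, 3-3i, 4, 3+3i]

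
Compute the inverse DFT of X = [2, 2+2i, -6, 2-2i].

x[n] = (1/4) Σ(k=0 to 3) X[k] · e^(2πikn/4)

Computing each x[n]:
x[0] = 0
x[1] = 1
x[2] = -2
x[3] = 3

x = [0, 1, -2, 3]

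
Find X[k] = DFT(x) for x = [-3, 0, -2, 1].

X[k] = Σ(n=0 to 3) x[n] · ω_4^(nk)
where ω_4 = e^(-2πi/4)

Computing each X[k]:
X[0] = -4
X[1] = -1+1i
X[2] = -6
X[3] = -1-1i

X = [-4, -1+1i, -6, -1-1i]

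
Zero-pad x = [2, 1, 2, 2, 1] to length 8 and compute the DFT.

Original 5-point DFT: [8, -0.6180, 1.6180, 1.6180, -0.6180]
Zero-padded 8-point DFT provides frequency interpolation.

DFT_8([x, 0, ...]) = [8, 0.2929-4.1213i, 1+1i, 1.7071-0.1213i, 2, 1.7071+0.1213i, 1-1i, 0.2929+4.1213i]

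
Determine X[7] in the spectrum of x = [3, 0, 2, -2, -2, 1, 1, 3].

X[7] = Σ(n=0 to 7) x[n] · ω_8^(7n) where ω_8 = e^(-2πi/8)
= (3)·ω_8^0 + (0)·ω_8^7 + (2)·ω_8^14 + (-2)·ω_8^21 + (-2)·ω_8^28 + (1)·ω_8^35 + (1)·ω_8^42 + (3)·ω_8^49

X[7] = 7.8284-3.2426i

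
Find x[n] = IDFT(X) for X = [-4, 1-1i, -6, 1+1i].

x[n] = (1/4) Σ(k=0 to 3) X[k] · e^(2πikn/4)

Computing each x[n]:
x[0] = -2
x[1] = 1
x[2] = -3
x[3] = 0

x = [-2, 1, -3, 0]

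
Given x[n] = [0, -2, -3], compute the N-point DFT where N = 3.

X[k] = Σ(n=0 to 2) x[n] · ω_3^(nk)
where ω_3 = e^(-2πi/3)

Computing each X[k]:
X[0] = -5
X[1] = 2.5000-0.8660i
X[2] = 2.5000+0.8660i

X = [-5, 2.5000-0.8660i, 2.5000+0.8660i]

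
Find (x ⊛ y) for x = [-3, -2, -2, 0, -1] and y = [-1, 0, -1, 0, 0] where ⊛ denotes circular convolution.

(x ⊛ y)[n] = Σ(m=0 to 4) x[m] · y[(n-m) mod 5]

Computing each output sample:
(x ⊛ y)[0] = 3
(x ⊛ y)[1] = 3
(x ⊛ y)[2] = 5
(x ⊛ y)[3] = 2
(x ⊛ y)[4] = 3

x ⊛ y = [3, 3, 5, 2, 3]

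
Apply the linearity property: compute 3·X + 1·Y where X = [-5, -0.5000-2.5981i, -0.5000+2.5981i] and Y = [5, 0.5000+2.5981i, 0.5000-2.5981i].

By linearity: DFT(3x + 1y) = 3·DFT(x) + 1·DFT(y)
= 3·[-5, -0.5000-2.5981i, -0.5000+2.5981i] + 1·[5, 0.5000+2.5981i, 0.5000-2.5981i]

Computing element-wise:
Z[0] = 3·(-5) + 1·(5) = -10
Z[1] = 3·(-0.5000-2.5981i) + 1·(0.5000+2.5981i) = -1.0000-5.1962i
Z[2] = 3·(-0.5000+2.5981i) + 1·(0.5000-2.5981i) = -1.0000+5.1962i

DFT(3x + 1y) = 3·X + 1·Y = [-10, -1.0000-5.1962i, -1.0000+5.1962i]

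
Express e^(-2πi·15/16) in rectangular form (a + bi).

ω_16^15 = e^(-2πi·15/16)
= cos(-2π·15/16) + i·sin(-2π·15/16)
= cos(-30π/16) + i·sin(-30π/16)

ω_16^15 = cos(-30π/16) + i·sin(-30π/16) = 0.9239+0.3827i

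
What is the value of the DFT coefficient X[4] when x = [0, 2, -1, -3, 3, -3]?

X[4] = Σ(n=0 to 5) x[n] · ω_6^(4n) where ω_6 = e^(-2πi/6)
= (0)·ω_6^0 + (2)·ω_6^4 + (-1)·ω_6^8 + (-3)·ω_6^12 + (3)·ω_6^16 + (-3)·ω_6^20

X[4] = -3.5000+7.7942i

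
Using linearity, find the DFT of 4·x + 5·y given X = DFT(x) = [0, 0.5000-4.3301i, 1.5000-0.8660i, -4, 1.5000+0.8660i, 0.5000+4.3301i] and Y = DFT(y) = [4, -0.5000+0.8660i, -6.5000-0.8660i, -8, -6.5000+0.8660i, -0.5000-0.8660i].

By linearity: DFT(4x + 5y) = 4·DFT(x) + 5·DFT(y)
= 4·[0, 0.5000-4.3301i, 1.5000-0.8660i, -4, 1.5000+0.8660i, 0.5000+4.3301i] + 5·[4, -0.5000+0.8660i, -6.5000-0.8660i, -8, -6.5000+0.8660i, -0.5000-0.8660i]

Computing element-wise:
Z[0] = 4·(0) + 5·(4) = 20
Z[1] = 4·(0.5000-4.3301i) + 5·(-0.5000+0.8660i) = -0.5000-12.9904i
Z[2] = 4·(1.5000-0.8660i) + 5·(-6.5000-0.8660i) = -26.5000-7.7940i
Z[3] = 4·(-4) + 5·(-8) = -56
Z[4] = 4·(1.5000+0.8660i) + 5·(-6.5000+0.8660i) = -26.5000+7.7940i
Z[5] = 4·(0.5000+4.3301i) + 5·(-0.5000-0.8660i) = -0.5000+12.9904i

DFT(4x + 5y) = 4·X + 5·Y = [20, -0.5000-12.9904i, -26.5000-7.7940i, -56, -26.5000+7.7940i, -0.5000+12.9904i]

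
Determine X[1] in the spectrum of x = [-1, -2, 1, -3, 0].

X[1] = Σ(n=0 to 4) x[n] · ω_5^(1n) where ω_5 = e^(-2πi/5)
= (-1)·ω_5^0 + (-2)·ω_5^1 + (1)·ω_5^2 + (-3)·ω_5^3 + (0)·ω_5^4

X[1] = -0.4490i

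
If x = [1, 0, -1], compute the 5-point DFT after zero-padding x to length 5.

Original 3-point DFT: [0, 1.5000-0.8660i, 1.5000+0.8660i]
Zero-padded 5-point DFT provides frequency interpolation.

DFT_5([x, 0, ...]) = [0, 1.8090+0.5878i, 0.6910-0.9511i, 0.6910+0.9511i, 1.8090-0.5878i]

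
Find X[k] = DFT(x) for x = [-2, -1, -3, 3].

X[k] = Σ(n=0 to 3) x[n] · ω_4^(nk)
where ω_4 = e^(-2πi/4)

Computing each X[k]:
X[0] = -3
X[1] = 1+4i
X[2] = -7
X[3] = 1-4i

X = [-3, 1+4i, -7, 1-4i]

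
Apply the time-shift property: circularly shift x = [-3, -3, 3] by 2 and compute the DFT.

Time shift by 2: X_shifted[k] = ω_3^(2k) · X[k]
Shifted x = [-3, 3, -3]

DFT(x[n-2]) = [-3, -3.0000-5.1962i, -3.0000+5.1962i]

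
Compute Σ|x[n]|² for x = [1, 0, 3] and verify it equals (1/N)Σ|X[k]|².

Time domain:
Σ|x[n]|² = |1|² + |0|² + |3|² = 10.0000

Frequency domain:
(1/3)Σ|X[k]|² = (1/3)(|4|² + |-0.5000+2.5981i|² + |-0.5000-2.5981i|²) = (1/3)·30.0000 = 10.0000

Both sides agree, confirming Parseval's theorem.

Σ|x[n]|² = (1/N)Σ|X[k]|² = 10.0000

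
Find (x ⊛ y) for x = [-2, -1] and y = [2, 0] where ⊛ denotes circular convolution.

(x ⊛ y)[n] = Σ(m=0 to 1) x[m] · y[(n-m) mod 2]

Computing each output sample:
(x ⊛ y)[0] = -4
(x ⊛ y)[1] = -2

x ⊛ y = [-4, -2]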